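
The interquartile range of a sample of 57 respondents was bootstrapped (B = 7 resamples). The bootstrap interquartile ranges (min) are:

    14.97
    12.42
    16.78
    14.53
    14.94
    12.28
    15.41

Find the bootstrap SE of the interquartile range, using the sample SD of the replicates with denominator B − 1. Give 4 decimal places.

Bootstrap SE is the standard deviation of the 7 replicate interquartile ranges.
Mean of replicates: (14.97 + 12.42 + 16.78 + 14.53 + 14.94 + 12.28 + 15.41) / 7 = 101.33000 / 7 = 14.47571
Sum of squared deviations: (+0.49429)² + (−2.05571)² + (+2.30429)² + (+0.05429)² + (+0.46429)² + (−2.19571)² + (+0.93429)² = 15.69257
Variance = 15.69257 / 6 = 2.61543
SE* = √2.61543

SE* = 1.6172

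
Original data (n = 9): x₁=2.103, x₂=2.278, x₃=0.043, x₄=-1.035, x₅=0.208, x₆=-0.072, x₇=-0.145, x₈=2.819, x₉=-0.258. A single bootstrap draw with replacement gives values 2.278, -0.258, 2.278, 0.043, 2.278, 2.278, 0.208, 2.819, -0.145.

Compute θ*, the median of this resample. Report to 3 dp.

Sorted: -0.258, -0.145, 0.043, 0.208, 2.278, 2.278, 2.278, 2.278, 2.819
Median = middle value = 2.278

θ* = 2.278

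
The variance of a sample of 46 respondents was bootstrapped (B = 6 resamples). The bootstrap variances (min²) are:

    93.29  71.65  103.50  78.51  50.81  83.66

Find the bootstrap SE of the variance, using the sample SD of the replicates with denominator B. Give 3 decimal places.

Bootstrap SE is the standard deviation of the 6 replicate variances.
Mean of replicates: (93.29 + 71.65 + 103.50 + 78.51 + 50.81 + 83.66) / 6 = 481.4200 / 6 = 80.2367
Sum of squared deviations: (+13.0533)² + (−8.5867)² + (+23.2633)² + (−1.7267)² + (−29.4267)² + (+3.4233)² = 1665.9323
Variance = 1665.9323 / 6 = 277.6554
SE* = √277.6554

SE* = 16.663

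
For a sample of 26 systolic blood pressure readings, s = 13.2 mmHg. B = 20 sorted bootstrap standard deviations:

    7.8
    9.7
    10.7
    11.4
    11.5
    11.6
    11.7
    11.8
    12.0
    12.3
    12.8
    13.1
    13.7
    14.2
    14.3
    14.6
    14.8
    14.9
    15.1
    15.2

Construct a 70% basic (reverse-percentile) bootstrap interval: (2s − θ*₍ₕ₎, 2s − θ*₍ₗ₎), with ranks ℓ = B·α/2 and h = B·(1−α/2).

(11.6, 15.7)

Percentile endpoints at ranks 3 and 17: θ*₍3₎ = 10.7, θ*₍17₎ = 14.8.
Basic interval reflects these around s:
  lower = 2 × 13.2 − 14.8 = 11.6
  upper = 2 × 13.2 − 10.7 = 15.7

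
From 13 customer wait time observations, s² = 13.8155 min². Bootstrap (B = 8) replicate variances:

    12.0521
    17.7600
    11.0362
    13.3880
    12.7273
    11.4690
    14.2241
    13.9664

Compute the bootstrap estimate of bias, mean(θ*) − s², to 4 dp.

mean(θ*) = (12.0521 + 17.7600 + 11.0362 + 13.3880 + 12.7273 + 11.4690 + 14.2241 + 13.9664) / 8 = 13.32789
bias = 13.32789 − 13.8155

bias = −0.4876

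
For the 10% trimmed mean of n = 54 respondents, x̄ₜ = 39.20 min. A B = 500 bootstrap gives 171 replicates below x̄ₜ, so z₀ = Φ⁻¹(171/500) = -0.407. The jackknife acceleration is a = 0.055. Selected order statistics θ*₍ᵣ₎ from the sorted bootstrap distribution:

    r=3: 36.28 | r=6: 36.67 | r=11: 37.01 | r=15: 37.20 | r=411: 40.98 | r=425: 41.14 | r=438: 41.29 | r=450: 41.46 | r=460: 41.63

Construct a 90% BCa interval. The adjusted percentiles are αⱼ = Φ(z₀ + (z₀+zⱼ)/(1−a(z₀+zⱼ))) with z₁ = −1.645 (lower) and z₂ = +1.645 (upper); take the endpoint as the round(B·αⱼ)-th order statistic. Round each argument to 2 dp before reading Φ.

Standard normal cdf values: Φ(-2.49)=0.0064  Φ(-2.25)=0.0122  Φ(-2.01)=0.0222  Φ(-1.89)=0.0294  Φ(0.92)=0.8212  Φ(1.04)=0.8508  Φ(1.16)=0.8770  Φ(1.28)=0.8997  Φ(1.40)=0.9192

Lower: z₀ + z₁ = -0.407 + (-1.645) = -2.052; 1 − a(z₀+z₁) = 1 − (0.055)(-2.052) = 1.1129; argument = -0.407 + (-2.052)/1.1129 = -2.2509 → -2.25.
α₁ = Φ(-2.25) = 0.0122; rank = round(500 × 0.0122) = 6; θ*₍6₎ = 36.67.
Upper: z₀ + z₂ = 1.238; 1 − a(z₀+z₂) = 0.9319; argument = 0.9215 → 0.92; α₂ = 0.8212; rank = 411; θ*₍411₎ = 40.98.

(36.67, 40.98)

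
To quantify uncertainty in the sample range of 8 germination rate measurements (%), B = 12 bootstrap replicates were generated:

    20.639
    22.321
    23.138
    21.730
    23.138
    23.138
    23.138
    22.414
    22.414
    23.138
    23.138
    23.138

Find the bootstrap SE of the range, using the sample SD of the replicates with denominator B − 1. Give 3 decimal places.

SE* = 0.784

Bootstrap SE is the standard deviation of the 12 replicate ranges.
Mean of replicates: (20.639 + 22.321 + 23.138 + 21.730 + 23.138 + 23.138 + 23.138 + 22.414 + 22.414 + 23.138 + 23.138 + 23.138) / 12 = 271.4840 / 12 = 22.6237
Sum of squared deviations: (−1.9847)² + (−0.3027)² + (+0.5143)² + (−0.8937)² + (+0.5143)² + (+0.5143)² + (+0.5143)² + (−0.2097)² + (−0.2097)² + (+0.5143)² + (+0.5143)² + (+0.5143)² = 6.7688
Variance = 6.7688 / 11 = 0.6153
SE* = √0.6153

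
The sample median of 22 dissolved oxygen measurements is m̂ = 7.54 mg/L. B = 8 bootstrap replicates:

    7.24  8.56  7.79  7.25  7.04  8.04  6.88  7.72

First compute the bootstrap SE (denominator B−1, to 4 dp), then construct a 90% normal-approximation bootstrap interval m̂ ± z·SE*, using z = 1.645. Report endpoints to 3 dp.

Mean of replicates = 7.5650; sum of squared deviations = 2.2400; SE* = √(2.2400/7) = 0.5657
Margin = 1.645 × 0.5657 = 0.9306
Interval: 7.54 ± 0.9306

(6.609, 8.471)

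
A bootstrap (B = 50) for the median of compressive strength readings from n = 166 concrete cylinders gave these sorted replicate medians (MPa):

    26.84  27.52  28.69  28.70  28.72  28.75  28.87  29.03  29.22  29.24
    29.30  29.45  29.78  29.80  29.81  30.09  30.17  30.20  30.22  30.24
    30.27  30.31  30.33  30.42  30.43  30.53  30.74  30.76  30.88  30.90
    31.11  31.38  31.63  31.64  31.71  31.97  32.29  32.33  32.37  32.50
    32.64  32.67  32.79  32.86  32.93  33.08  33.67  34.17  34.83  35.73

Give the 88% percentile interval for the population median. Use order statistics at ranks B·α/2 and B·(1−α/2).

α = 0.12; lower rank = 50 × 0.060 = 3; upper rank = 50 × 0.940 = 47.
The 3rd smallest replicate is 28.69; the 47th is 33.67.

(28.69, 33.67)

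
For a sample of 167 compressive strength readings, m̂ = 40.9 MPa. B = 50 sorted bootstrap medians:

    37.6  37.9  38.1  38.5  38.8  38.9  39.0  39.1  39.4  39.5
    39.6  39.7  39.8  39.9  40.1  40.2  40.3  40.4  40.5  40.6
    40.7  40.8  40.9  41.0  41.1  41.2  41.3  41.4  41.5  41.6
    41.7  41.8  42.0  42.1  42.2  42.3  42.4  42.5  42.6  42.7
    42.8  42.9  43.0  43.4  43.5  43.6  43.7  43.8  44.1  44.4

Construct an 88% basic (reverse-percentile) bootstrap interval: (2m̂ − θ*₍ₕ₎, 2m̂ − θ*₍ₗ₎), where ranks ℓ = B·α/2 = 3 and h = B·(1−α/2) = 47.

Percentile endpoints at ranks 3 and 47: θ*₍3₎ = 38.1, θ*₍47₎ = 43.7.
Basic interval reflects these around m̂:
  lower = 2 × 40.9 − 43.7 = 38.1
  upper = 2 × 40.9 − 38.1 = 43.7

(38.1, 43.7)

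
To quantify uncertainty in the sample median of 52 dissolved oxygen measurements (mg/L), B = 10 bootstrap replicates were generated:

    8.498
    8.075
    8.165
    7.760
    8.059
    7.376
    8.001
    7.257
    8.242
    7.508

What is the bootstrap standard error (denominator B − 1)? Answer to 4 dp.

SE* = 0.4044

Bootstrap SE is the standard deviation of the 10 replicate medians.
Mean of replicates: (8.498 + 8.075 + 8.165 + 7.760 + 8.059 + 7.376 + 8.001 + 7.257 + 8.242 + 7.508) / 10 = 78.94100 / 10 = 7.89410
Sum of squared deviations: (+0.60390)² + (+0.18090)² + (+0.27090)² + (−0.13410)² + (+0.16490)² + (−0.51810)² + (+0.10690)² + (−0.63710)² + (+0.34790)² + (−0.38610)² = 1.47184
Variance = 1.47184 / 9 = 0.16354
SE* = √0.16354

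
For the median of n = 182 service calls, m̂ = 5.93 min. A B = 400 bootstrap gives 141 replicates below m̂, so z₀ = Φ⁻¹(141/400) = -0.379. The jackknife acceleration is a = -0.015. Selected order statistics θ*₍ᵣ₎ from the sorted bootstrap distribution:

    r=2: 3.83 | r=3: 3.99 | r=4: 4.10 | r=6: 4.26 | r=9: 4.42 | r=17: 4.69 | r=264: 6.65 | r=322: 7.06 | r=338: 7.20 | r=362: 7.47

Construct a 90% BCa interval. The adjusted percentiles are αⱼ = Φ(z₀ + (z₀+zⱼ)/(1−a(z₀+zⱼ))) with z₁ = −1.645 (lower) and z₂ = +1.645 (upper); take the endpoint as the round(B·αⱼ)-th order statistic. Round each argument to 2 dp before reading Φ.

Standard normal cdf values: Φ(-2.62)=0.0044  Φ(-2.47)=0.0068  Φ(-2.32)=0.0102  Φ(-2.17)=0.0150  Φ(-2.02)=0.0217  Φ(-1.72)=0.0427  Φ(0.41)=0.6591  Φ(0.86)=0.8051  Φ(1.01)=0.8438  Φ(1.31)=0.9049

(3.99, 7.06)

Lower: z₀ + z₁ = -0.379 + (-1.645) = -2.024; 1 − a(z₀+z₁) = 1 − (-0.015)(-2.024) = 0.9696; argument = -0.379 + (-2.024)/0.9696 = -2.4664 → -2.47.
α₁ = Φ(-2.47) = 0.0068; rank = round(400 × 0.0068) = 3; θ*₍3₎ = 3.99.
Upper: z₀ + z₂ = 1.266; 1 − a(z₀+z₂) = 1.0190; argument = 0.8634 → 0.86; α₂ = 0.8051; rank = 322; θ*₍322₎ = 7.06.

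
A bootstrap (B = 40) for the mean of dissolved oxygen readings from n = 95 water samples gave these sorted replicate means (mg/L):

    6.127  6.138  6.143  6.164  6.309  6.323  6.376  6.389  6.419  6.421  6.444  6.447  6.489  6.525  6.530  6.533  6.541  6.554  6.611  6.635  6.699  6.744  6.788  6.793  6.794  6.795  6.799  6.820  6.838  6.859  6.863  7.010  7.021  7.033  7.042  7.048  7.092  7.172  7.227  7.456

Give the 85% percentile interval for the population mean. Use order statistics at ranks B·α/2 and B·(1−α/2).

(6.143, 7.092)

α = 0.15; lower rank = 40 × 0.075 = 3; upper rank = 40 × 0.925 = 37.
The 3rd smallest replicate is 6.143; the 37th is 7.092.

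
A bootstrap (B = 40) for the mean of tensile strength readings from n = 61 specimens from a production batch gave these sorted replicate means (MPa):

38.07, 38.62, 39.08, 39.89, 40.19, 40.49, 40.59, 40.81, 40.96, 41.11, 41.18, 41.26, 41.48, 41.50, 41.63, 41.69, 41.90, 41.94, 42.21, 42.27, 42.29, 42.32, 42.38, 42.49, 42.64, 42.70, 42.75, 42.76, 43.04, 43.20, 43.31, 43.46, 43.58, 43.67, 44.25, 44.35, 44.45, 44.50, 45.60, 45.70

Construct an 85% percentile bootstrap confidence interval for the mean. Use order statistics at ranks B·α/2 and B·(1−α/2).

(39.08, 44.45)

α = 0.15; lower rank = 40 × 0.075 = 3; upper rank = 40 × 0.925 = 37.
The 3rd smallest replicate is 39.08; the 37th is 44.45.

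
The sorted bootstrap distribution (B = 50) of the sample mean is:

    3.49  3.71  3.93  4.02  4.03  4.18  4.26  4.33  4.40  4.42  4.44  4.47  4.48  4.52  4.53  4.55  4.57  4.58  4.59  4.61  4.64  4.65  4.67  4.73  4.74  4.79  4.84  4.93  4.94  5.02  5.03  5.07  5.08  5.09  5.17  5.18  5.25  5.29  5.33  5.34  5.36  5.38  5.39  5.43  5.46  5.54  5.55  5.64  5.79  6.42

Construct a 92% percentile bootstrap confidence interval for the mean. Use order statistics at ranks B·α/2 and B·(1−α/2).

α = 0.08; lower rank = 50 × 0.040 = 2; upper rank = 50 × 0.960 = 48.
The 2nd smallest replicate is 3.71; the 48th is 5.64.

(3.71, 5.64)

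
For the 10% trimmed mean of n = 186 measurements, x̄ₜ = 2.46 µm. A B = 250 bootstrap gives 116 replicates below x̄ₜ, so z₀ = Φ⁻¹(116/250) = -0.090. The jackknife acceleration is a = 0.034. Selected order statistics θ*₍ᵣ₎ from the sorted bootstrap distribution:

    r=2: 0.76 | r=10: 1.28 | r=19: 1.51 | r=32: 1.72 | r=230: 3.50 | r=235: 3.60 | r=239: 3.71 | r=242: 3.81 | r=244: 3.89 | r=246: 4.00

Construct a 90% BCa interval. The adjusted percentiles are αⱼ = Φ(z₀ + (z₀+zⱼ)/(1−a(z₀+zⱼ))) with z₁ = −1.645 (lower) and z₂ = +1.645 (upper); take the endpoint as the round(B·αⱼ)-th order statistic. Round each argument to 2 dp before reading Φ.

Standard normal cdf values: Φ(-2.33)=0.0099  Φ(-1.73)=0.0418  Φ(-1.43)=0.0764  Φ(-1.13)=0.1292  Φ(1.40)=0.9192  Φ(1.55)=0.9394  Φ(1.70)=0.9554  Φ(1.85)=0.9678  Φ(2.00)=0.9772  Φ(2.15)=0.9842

(1.28, 3.60)

Lower: z₀ + z₁ = -0.090 + (-1.645) = -1.735; 1 − a(z₀+z₁) = 1 − (0.034)(-1.735) = 1.0590; argument = -0.090 + (-1.735)/1.0590 = -1.7284 → -1.73.
α₁ = Φ(-1.73) = 0.0418; rank = round(250 × 0.0418) = 10; θ*₍10₎ = 1.28.
Upper: z₀ + z₂ = 1.555; 1 − a(z₀+z₂) = 0.9471; argument = 1.5518 → 1.55; α₂ = 0.9394; rank = 235; θ*₍235₎ = 3.60.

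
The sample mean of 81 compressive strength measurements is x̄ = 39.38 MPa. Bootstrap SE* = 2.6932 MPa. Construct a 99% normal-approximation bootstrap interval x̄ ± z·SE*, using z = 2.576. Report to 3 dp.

(32.442, 46.318)

Margin = 2.576 × 2.6932 = 6.9377
Interval: 39.38 ± 6.9377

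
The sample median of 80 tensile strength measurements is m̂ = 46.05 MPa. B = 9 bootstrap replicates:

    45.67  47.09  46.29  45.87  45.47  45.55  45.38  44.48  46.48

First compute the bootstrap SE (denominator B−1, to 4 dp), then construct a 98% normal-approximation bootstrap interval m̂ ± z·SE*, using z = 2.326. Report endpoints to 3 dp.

(44.310, 47.790)

Mean of replicates = 45.8089; sum of squared deviations = 4.4779; SE* = √(4.4779/8) = 0.7482
Margin = 2.326 × 0.7482 = 1.7403
Interval: 46.05 ± 1.7403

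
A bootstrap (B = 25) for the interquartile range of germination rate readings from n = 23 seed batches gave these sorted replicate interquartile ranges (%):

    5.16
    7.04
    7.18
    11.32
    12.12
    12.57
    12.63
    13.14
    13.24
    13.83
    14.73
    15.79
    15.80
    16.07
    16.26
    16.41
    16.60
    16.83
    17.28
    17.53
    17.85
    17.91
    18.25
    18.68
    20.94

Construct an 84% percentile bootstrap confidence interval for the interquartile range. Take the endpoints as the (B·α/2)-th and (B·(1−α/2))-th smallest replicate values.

(7.04, 18.25)

α = 0.16; lower rank = 25 × 0.080 = 2; upper rank = 25 × 0.920 = 23.
The 2nd smallest replicate is 7.04; the 23rd is 18.25.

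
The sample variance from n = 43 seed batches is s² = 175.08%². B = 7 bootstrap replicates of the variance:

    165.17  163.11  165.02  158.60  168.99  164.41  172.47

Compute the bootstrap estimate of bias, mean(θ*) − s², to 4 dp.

mean(θ*) = (165.17 + 163.11 + 165.02 + 158.60 + 168.99 + 164.41 + 172.47) / 7 = 165.39571
bias = 165.39571 − 175.08

bias = −9.6843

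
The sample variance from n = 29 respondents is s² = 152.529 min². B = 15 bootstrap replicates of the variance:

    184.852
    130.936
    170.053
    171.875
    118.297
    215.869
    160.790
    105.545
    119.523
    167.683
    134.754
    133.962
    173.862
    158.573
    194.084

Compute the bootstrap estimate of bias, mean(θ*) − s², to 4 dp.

mean(θ*) = (184.852 + 130.936 + 170.053 + 171.875 + 118.297 + 215.869 + 160.790 + 105.545 + 119.523 + 167.683 + 134.754 + 133.962 + 173.862 + 158.573 + 194.084) / 15 = 156.04387
bias = 156.04387 − 152.529

bias = +3.5149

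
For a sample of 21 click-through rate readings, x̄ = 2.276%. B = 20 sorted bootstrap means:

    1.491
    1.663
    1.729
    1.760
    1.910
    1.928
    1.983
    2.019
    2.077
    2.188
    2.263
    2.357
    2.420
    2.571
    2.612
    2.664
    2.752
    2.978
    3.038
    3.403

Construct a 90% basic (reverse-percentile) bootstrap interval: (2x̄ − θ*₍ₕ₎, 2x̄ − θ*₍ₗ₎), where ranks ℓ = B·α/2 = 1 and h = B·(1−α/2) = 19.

Percentile endpoints at ranks 1 and 19: θ*₍1₎ = 1.491, θ*₍19₎ = 3.038.
Basic interval reflects these around x̄:
  lower = 2 × 2.276 − 3.038 = 1.514
  upper = 2 × 2.276 − 1.491 = 3.061

(1.514, 3.061)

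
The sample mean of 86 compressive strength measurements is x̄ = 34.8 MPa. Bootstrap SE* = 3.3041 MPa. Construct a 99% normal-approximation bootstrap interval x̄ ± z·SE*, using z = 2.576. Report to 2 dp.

Margin = 2.576 × 3.3041 = 8.511
Interval: 34.8 ± 8.511

(26.29, 43.31)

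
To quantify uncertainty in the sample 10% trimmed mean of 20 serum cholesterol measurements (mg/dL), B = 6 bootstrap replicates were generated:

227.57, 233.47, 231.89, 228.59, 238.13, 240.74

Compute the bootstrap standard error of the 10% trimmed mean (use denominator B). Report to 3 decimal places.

SE* = 4.755

Bootstrap SE is the standard deviation of the 6 replicate 10% trimmed means.
Mean of replicates: (227.57 + 233.47 + 231.89 + 228.59 + 238.13 + 240.74) / 6 = 1400.3900 / 6 = 233.3983
Sum of squared deviations: (−5.8283)² + (+0.0717)² + (−1.5083)² + (−4.8083)² + (+4.7317)² + (+7.3417)² = 135.6585
Variance = 135.6585 / 6 = 22.6097
SE* = √22.6097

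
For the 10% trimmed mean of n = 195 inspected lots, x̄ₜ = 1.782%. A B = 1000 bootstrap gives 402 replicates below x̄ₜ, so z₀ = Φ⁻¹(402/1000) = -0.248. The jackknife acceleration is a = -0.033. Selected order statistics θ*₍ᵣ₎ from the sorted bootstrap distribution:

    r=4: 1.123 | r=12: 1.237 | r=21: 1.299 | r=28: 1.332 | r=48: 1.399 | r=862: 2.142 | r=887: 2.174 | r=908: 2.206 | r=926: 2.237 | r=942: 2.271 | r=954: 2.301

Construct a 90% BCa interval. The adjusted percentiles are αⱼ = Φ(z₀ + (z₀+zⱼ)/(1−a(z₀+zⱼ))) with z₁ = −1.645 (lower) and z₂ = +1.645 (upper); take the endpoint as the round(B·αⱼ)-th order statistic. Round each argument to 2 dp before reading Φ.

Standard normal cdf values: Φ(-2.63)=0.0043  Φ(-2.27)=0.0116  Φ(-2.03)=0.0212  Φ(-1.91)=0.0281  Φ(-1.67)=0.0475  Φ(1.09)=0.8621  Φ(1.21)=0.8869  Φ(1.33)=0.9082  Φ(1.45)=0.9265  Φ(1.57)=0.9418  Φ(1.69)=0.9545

Lower: z₀ + z₁ = -0.248 + (-1.645) = -1.893; 1 − a(z₀+z₁) = 1 − (-0.033)(-1.893) = 0.9375; argument = -0.248 + (-1.893)/0.9375 = -2.2671 → -2.27.
α₁ = Φ(-2.27) = 0.0116; rank = round(1000 × 0.0116) = 12; θ*₍12₎ = 1.237.
Upper: z₀ + z₂ = 1.397; 1 − a(z₀+z₂) = 1.0461; argument = 1.0874 → 1.09; α₂ = 0.8621; rank = 862; θ*₍862₎ = 2.142.

(1.237, 2.142)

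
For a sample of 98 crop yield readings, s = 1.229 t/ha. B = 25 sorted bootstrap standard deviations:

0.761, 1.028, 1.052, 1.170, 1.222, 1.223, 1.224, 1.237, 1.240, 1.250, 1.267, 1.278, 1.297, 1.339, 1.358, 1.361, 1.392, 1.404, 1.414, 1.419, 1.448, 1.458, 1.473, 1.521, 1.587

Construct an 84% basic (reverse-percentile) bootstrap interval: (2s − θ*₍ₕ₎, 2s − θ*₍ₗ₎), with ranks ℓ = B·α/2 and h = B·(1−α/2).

Percentile endpoints at ranks 2 and 23: θ*₍2₎ = 1.028, θ*₍23₎ = 1.473.
Basic interval reflects these around s:
  lower = 2 × 1.229 − 1.473 = 0.985
  upper = 2 × 1.229 − 1.028 = 1.430

(0.985, 1.430)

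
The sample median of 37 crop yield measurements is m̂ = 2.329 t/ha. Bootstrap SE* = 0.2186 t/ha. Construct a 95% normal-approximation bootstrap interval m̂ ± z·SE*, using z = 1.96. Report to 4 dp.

Margin = 1.96 × 0.2186 = 0.42846
Interval: 2.329 ± 0.42846

(1.9005, 2.7575)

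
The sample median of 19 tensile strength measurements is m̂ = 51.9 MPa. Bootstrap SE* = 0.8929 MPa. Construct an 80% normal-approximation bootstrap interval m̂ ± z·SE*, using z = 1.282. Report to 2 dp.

Margin = 1.282 × 0.8929 = 1.145
Interval: 51.9 ± 1.145

(50.76, 53.04)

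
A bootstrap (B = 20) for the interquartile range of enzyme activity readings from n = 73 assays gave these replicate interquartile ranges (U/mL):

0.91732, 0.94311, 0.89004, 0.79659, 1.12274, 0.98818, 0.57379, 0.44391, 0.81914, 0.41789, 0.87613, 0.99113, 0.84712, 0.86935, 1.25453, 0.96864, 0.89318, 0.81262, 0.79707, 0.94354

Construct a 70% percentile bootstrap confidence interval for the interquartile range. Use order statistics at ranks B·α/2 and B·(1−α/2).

Sorted replicates: 0.41789, 0.44391, 0.57379, 0.79659, 0.79707, 0.81262, 0.81914, 0.84712, 0.86935, 0.87613, 0.89004, 0.89318, 0.91732, 0.94311, 0.94354, 0.96864, 0.98818, 0.99113, 1.12274, 1.25453
α = 0.30; lower rank = 20 × 0.150 = 3; upper rank = 20 × 0.850 = 17.
The 3rd smallest replicate is 0.57379; the 17th is 0.98818.

(0.57379, 0.98818)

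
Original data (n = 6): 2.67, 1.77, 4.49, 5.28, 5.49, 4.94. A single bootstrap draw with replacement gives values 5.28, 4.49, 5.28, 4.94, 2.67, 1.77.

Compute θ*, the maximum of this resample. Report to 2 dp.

θ* = 5.28

Maximum = 5.28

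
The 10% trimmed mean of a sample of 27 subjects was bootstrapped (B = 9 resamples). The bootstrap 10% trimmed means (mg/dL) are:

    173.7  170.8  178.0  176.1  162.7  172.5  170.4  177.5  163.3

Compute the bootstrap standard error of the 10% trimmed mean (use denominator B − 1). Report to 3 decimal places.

Bootstrap SE is the standard deviation of the 9 replicate 10% trimmed means.
Mean of replicates: (173.7 + 170.8 + 178.0 + 176.1 + 162.7 + 172.5 + 170.4 + 177.5 + 163.3) / 9 = 1545.0000 / 9 = 171.6667
Sum of squared deviations: (+2.0333)² + (−0.8667)² + (+6.3333)² + (+4.4333)² + (−8.9667)² + (+0.8333)² + (−1.2667)² + (+5.8333)² + (−8.3667)² = 251.3800
Variance = 251.3800 / 8 = 31.4225
SE* = √31.4225

SE* = 5.606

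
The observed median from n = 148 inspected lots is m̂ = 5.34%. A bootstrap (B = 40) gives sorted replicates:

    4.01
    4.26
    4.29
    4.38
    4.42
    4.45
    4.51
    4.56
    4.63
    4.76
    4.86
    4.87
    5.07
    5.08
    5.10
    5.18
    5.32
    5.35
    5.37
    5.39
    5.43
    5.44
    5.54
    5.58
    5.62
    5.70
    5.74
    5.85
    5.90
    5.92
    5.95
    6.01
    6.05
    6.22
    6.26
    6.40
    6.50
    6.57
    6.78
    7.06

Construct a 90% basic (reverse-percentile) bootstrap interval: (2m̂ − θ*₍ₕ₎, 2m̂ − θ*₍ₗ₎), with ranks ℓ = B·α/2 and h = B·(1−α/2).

(4.11, 6.42)

Percentile endpoints at ranks 2 and 38: θ*₍2₎ = 4.26, θ*₍38₎ = 6.57.
Basic interval reflects these around m̂:
  lower = 2 × 5.34 − 6.57 = 4.11
  upper = 2 × 5.34 − 4.26 = 6.42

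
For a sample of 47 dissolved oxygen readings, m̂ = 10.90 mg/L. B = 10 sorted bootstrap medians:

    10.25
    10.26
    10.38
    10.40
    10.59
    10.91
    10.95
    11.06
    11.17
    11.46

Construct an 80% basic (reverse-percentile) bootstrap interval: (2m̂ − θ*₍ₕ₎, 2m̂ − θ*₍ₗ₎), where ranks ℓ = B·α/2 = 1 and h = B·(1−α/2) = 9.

(10.63, 11.55)

Percentile endpoints at ranks 1 and 9: θ*₍1₎ = 10.25, θ*₍9₎ = 11.17.
Basic interval reflects these around m̂:
  lower = 2 × 10.90 − 11.17 = 10.63
  upper = 2 × 10.90 − 10.25 = 11.55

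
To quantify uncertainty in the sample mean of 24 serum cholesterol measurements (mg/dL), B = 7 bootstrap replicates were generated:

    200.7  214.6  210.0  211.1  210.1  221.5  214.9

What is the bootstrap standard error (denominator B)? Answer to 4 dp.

SE* = 5.8719

Bootstrap SE is the standard deviation of the 7 replicate means.
Mean of replicates: (200.7 + 214.6 + 210.0 + 211.1 + 210.1 + 221.5 + 214.9) / 7 = 1482.90000 / 7 = 211.84286
Sum of squared deviations: (−11.14286)² + (+2.75714)² + (−1.84286)² + (−0.74286)² + (−1.74286)² + (+9.65714)² + (+3.05714)² = 241.35714
Variance = 241.35714 / 7 = 34.47959
SE* = √34.47959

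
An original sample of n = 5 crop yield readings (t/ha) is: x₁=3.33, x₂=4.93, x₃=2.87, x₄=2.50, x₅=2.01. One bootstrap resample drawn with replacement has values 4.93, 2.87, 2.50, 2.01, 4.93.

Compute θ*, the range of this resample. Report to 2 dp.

θ* = 2.92

Range = 4.93 − 2.01 = 2.92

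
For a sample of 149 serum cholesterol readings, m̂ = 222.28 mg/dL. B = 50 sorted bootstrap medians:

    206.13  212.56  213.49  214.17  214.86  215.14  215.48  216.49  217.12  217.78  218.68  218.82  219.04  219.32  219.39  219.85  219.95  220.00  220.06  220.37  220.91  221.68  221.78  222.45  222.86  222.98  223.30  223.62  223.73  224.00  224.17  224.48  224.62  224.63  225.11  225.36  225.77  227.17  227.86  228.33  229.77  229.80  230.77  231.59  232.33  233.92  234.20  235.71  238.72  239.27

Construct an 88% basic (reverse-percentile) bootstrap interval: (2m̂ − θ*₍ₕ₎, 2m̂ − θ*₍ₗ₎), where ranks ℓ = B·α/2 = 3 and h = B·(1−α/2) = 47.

(210.36, 231.07)

Percentile endpoints at ranks 3 and 47: θ*₍3₎ = 213.49, θ*₍47₎ = 234.20.
Basic interval reflects these around m̂:
  lower = 2 × 222.28 − 234.20 = 210.36
  upper = 2 × 222.28 − 213.49 = 231.07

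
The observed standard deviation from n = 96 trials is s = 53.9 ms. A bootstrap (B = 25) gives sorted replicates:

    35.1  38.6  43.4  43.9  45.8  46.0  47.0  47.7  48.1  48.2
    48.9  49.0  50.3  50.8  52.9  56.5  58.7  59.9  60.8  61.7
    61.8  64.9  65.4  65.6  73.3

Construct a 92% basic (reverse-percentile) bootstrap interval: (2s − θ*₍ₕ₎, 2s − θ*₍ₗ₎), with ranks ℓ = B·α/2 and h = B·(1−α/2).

Percentile endpoints at ranks 1 and 24: θ*₍1₎ = 35.1, θ*₍24₎ = 65.6.
Basic interval reflects these around s:
  lower = 2 × 53.9 − 65.6 = 42.2
  upper = 2 × 53.9 − 35.1 = 72.7

(42.2, 72.7)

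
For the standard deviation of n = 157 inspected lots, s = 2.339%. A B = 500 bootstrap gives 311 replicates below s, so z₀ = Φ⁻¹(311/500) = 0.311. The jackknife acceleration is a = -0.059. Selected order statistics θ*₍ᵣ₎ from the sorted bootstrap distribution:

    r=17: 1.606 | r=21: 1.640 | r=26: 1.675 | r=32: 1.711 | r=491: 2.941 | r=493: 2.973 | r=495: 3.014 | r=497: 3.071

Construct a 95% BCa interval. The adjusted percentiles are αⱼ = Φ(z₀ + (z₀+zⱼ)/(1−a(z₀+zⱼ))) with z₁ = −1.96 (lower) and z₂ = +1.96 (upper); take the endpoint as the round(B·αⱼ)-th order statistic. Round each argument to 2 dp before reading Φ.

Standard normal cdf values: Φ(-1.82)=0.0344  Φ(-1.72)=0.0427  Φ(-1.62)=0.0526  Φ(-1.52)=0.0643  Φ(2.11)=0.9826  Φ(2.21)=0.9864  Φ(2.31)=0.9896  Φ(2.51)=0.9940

(1.711, 3.014)

Lower: z₀ + z₁ = 0.311 + (-1.960) = -1.649; 1 − a(z₀+z₁) = 1 − (-0.059)(-1.649) = 0.9027; argument = 0.311 + (-1.649)/0.9027 = -1.5157 → -1.52.
α₁ = Φ(-1.52) = 0.0643; rank = round(500 × 0.0643) = 32; θ*₍32₎ = 1.711.
Upper: z₀ + z₂ = 2.271; 1 − a(z₀+z₂) = 1.1340; argument = 2.3137 → 2.31; α₂ = 0.9896; rank = 495; θ*₍495₎ = 3.014.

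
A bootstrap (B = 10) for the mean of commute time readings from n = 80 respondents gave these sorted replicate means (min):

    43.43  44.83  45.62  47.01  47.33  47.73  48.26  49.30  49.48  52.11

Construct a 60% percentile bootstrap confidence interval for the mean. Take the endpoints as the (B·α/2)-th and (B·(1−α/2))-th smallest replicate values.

(44.83, 49.30)

α = 0.40; lower rank = 10 × 0.200 = 2; upper rank = 10 × 0.800 = 8.
The 2nd smallest replicate is 44.83; the 8th is 49.30.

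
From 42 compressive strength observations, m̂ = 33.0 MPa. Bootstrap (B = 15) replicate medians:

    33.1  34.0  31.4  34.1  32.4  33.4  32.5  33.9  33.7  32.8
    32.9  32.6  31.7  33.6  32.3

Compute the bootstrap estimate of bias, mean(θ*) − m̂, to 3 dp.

mean(θ*) = (33.1 + 34.0 + 31.4 + 34.1 + 32.4 + 33.4 + 32.5 + 33.9 + 33.7 + 32.8 + 32.9 + 32.6 + 31.7 + 33.6 + 32.3) / 15 = 32.9600
bias = 32.9600 − 33.0

bias = −0.040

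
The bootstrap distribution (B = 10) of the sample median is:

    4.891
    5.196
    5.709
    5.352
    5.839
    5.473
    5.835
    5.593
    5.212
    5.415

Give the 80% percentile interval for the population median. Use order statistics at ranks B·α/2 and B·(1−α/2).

Sorted replicates: 4.891, 5.196, 5.212, 5.352, 5.415, 5.473, 5.593, 5.709, 5.835, 5.839
α = 0.20; lower rank = 10 × 0.100 = 1; upper rank = 10 × 0.900 = 9.
The 1st smallest replicate is 4.891; the 9th is 5.835.

(4.891, 5.835)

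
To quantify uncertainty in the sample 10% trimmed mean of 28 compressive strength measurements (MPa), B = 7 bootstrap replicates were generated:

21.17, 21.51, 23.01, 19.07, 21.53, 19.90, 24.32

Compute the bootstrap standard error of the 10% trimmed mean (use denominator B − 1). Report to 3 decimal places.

Bootstrap SE is the standard deviation of the 7 replicate 10% trimmed means.
Mean of replicates: (21.17 + 21.51 + 23.01 + 19.07 + 21.53 + 19.90 + 24.32) / 7 = 150.5100 / 7 = 21.5014
Sum of squared deviations: (−0.3314)² + (+0.0086)² + (+1.5086)² + (−2.4314)² + (+0.0286)² + (−1.6014)² + (+2.8186)² = 18.8073
Variance = 18.8073 / 6 = 3.1345
SE* = √3.1345

SE* = 1.770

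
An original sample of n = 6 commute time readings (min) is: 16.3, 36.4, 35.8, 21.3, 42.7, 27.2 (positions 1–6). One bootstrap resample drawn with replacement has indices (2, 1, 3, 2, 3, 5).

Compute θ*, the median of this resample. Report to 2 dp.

θ* = 36.10

Resample values: 36.4, 16.3, 35.8, 36.4, 35.8, 42.7.
Sorted: 16.3, 35.8, 35.8, 36.4, 36.4, 42.7
Median = average of the two middle values = 36.10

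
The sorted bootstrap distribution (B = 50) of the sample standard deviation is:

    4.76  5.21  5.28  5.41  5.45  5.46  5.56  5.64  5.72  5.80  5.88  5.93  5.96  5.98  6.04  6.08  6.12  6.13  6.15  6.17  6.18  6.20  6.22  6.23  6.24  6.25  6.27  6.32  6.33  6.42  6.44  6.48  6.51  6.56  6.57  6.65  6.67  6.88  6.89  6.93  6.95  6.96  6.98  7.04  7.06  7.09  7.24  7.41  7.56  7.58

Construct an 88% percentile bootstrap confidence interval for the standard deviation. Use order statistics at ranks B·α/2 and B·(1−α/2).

α = 0.12; lower rank = 50 × 0.060 = 3; upper rank = 50 × 0.940 = 47.
The 3rd smallest replicate is 5.28; the 47th is 7.24.

(5.28, 7.24)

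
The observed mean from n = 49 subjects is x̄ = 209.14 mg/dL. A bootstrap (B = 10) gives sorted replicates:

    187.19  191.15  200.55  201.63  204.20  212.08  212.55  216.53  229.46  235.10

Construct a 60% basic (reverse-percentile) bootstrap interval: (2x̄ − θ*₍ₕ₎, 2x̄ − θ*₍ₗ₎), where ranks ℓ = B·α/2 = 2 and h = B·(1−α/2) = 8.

(201.75, 227.13)

Percentile endpoints at ranks 2 and 8: θ*₍2₎ = 191.15, θ*₍8₎ = 216.53.
Basic interval reflects these around x̄:
  lower = 2 × 209.14 − 216.53 = 201.75
  upper = 2 × 209.14 − 191.15 = 227.13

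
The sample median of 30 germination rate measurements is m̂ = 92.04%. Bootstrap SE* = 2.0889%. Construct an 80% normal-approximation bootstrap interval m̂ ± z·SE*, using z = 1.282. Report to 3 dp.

Margin = 1.282 × 2.0889 = 2.6780
Interval: 92.04 ± 2.6780

(89.362, 94.718)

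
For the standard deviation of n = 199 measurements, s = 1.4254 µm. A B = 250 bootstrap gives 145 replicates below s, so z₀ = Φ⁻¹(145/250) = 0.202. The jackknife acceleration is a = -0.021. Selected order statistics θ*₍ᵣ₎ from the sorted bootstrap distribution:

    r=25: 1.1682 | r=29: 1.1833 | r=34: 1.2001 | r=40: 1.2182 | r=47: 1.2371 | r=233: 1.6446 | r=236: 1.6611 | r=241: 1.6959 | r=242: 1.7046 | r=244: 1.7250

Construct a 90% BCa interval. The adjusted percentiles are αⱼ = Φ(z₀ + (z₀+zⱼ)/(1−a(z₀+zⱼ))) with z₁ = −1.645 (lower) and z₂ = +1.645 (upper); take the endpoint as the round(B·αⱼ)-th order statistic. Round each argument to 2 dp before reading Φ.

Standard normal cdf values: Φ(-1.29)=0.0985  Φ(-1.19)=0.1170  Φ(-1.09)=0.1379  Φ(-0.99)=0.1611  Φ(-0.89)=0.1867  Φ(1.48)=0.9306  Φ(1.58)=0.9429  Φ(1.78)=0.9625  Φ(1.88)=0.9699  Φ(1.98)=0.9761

(1.1682, 1.7250)

Lower: z₀ + z₁ = 0.202 + (-1.645) = -1.443; 1 − a(z₀+z₁) = 1 − (-0.021)(-1.443) = 0.9697; argument = 0.202 + (-1.443)/0.9697 = -1.2861 → -1.29.
α₁ = Φ(-1.29) = 0.0985; rank = round(250 × 0.0985) = 25; θ*₍25₎ = 1.1682.
Upper: z₀ + z₂ = 1.847; 1 − a(z₀+z₂) = 1.0388; argument = 1.9800 → 1.98; α₂ = 0.9761; rank = 244; θ*₍244₎ = 1.7250.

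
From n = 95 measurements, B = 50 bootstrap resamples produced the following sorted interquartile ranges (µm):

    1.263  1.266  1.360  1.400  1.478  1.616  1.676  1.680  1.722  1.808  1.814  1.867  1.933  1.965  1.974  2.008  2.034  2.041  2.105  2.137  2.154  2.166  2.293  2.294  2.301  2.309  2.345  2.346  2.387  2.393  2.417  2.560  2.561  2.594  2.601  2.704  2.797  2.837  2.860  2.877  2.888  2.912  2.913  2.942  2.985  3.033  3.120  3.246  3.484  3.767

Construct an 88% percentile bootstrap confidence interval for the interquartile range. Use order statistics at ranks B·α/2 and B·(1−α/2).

(1.360, 3.120)

α = 0.12; lower rank = 50 × 0.060 = 3; upper rank = 50 × 0.940 = 47.
The 3rd smallest replicate is 1.360; the 47th is 3.120.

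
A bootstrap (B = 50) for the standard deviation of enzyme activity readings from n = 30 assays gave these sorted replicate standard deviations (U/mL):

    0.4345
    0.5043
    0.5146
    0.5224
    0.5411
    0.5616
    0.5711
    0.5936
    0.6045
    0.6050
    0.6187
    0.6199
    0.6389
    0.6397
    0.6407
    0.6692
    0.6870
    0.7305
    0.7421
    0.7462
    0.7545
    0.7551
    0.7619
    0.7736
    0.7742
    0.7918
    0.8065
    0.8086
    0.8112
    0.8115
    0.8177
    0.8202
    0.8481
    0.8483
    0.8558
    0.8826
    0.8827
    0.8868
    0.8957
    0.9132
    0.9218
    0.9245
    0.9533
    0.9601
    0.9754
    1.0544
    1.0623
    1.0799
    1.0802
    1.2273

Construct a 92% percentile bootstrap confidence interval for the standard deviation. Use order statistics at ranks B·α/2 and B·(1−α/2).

α = 0.08; lower rank = 50 × 0.040 = 2; upper rank = 50 × 0.960 = 48.
The 2nd smallest replicate is 0.5043; the 48th is 1.0799.

(0.5043, 1.0799)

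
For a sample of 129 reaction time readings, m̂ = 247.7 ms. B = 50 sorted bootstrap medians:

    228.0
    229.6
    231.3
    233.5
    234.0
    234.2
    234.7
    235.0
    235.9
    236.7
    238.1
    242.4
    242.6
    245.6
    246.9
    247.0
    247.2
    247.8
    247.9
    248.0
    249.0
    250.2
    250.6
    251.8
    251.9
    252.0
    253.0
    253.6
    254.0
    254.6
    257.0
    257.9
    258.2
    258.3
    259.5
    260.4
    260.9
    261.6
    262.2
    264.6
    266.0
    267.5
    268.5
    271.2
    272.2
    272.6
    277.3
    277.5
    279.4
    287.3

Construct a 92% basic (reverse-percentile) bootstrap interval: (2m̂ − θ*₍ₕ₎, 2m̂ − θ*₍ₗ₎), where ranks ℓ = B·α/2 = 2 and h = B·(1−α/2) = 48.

(217.9, 265.8)

Percentile endpoints at ranks 2 and 48: θ*₍2₎ = 229.6, θ*₍48₎ = 277.5.
Basic interval reflects these around m̂:
  lower = 2 × 247.7 − 277.5 = 217.9
  upper = 2 × 247.7 − 229.6 = 265.8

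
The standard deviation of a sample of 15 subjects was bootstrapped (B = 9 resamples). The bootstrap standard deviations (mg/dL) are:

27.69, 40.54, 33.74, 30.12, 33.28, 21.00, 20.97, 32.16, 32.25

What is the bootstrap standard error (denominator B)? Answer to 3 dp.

SE* = 5.898

Bootstrap SE is the standard deviation of the 9 replicate standard deviations.
Mean of replicates: (27.69 + 40.54 + 33.74 + 30.12 + 33.28 + 21.00 + 20.97 + 32.16 + 32.25) / 9 = 271.7500 / 9 = 30.1944
Sum of squared deviations: (−2.5044)² + (+10.3456)² + (+3.5456)² + (−0.0744)² + (+3.0856)² + (−9.1944)² + (−9.2244)² + (+1.9656)² + (+2.0556)² = 313.1168
Variance = 313.1168 / 9 = 34.7908
SE* = √34.7908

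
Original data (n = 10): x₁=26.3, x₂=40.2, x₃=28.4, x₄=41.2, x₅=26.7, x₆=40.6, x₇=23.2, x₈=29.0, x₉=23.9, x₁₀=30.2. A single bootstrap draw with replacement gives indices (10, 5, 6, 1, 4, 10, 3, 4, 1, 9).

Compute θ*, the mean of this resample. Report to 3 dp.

θ* = 31.500

Resample values: 30.2, 26.7, 40.6, 26.3, 41.2, 30.2, 28.4, 41.2, 26.3, 23.9.
Mean = (30.2 + 26.7 + 40.6 + 26.3 + 41.2 + 30.2 + 28.4 + 41.2 + 26.3 + 23.9) / 10 = 315.00 / 10 = 31.500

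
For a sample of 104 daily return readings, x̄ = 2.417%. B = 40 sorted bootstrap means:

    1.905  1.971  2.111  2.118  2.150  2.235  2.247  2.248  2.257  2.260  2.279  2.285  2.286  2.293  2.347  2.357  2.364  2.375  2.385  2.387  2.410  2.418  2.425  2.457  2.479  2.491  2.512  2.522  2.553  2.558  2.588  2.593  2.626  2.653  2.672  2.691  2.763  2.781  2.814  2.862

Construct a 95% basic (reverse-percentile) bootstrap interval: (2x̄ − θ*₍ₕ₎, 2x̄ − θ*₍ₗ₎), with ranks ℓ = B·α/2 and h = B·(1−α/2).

Percentile endpoints at ranks 1 and 39: θ*₍1₎ = 1.905, θ*₍39₎ = 2.814.
Basic interval reflects these around x̄:
  lower = 2 × 2.417 − 2.814 = 2.020
  upper = 2 × 2.417 − 1.905 = 2.929

(2.020, 2.929)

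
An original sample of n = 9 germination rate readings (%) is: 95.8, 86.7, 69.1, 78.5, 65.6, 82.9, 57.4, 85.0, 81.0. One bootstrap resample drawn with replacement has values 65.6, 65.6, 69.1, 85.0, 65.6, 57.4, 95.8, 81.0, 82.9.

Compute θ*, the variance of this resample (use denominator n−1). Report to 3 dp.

Mean = 74.2222; sum of squared deviations = 1235.2556
s² = 1235.2556 / 8 = 154.4069

θ* = 154.407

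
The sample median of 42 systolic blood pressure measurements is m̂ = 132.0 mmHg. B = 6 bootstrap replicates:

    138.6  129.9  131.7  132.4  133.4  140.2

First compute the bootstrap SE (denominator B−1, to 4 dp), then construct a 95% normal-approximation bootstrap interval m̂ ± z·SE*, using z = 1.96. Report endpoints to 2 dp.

(123.98, 140.02)

Mean of replicates = 134.3667; sum of squared deviations = 83.8133; SE* = √(83.8133/5) = 4.0942
Margin = 1.96 × 4.0942 = 8.025
Interval: 132.0 ± 8.025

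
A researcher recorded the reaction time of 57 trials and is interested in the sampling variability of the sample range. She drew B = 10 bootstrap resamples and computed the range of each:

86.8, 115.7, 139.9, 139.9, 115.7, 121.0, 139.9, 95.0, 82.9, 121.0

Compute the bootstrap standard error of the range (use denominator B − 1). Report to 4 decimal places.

SE* = 21.4802

Bootstrap SE is the standard deviation of the 10 replicate ranges.
Mean of replicates: (86.8 + 115.7 + 139.9 + 139.9 + 115.7 + 121.0 + 139.9 + 95.0 + 82.9 + 121.0) / 10 = 1157.80000 / 10 = 115.78000
Sum of squared deviations: (−28.98000)² + (−0.08000)² + (+24.12000)² + (+24.12000)² + (−0.08000)² + (+5.22000)² + (+24.12000)² + (−20.78000)² + (−32.88000)² + (+5.22000)² = 4152.57600
Variance = 4152.57600 / 9 = 461.39733
SE* = √461.39733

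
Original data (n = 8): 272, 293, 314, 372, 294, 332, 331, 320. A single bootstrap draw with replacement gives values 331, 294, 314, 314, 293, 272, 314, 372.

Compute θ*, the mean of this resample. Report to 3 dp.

θ* = 313.000

Mean = (331 + 294 + 314 + 314 + 293 + 272 + 314 + 372) / 8 = 2504.0 / 8 = 313.000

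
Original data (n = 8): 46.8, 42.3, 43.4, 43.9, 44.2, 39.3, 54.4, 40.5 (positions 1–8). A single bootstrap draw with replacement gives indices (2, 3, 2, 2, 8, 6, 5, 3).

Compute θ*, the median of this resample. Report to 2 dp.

Resample values: 42.3, 43.4, 42.3, 42.3, 40.5, 39.3, 44.2, 43.4.
Sorted: 39.3, 40.5, 42.3, 42.3, 42.3, 43.4, 43.4, 44.2
Median = average of the two middle values = 42.30

θ* = 42.30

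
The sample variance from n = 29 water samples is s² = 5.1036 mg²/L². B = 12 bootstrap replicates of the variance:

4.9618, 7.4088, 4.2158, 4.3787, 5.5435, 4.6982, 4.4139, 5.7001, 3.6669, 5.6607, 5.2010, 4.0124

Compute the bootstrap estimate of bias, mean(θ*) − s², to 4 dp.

bias = −0.1151

mean(θ*) = (4.9618 + 7.4088 + 4.2158 + 4.3787 + 5.5435 + 4.6982 + 4.4139 + 5.7001 + 3.6669 + 5.6607 + 5.2010 + 4.0124) / 12 = 4.98848
bias = 4.98848 − 5.1036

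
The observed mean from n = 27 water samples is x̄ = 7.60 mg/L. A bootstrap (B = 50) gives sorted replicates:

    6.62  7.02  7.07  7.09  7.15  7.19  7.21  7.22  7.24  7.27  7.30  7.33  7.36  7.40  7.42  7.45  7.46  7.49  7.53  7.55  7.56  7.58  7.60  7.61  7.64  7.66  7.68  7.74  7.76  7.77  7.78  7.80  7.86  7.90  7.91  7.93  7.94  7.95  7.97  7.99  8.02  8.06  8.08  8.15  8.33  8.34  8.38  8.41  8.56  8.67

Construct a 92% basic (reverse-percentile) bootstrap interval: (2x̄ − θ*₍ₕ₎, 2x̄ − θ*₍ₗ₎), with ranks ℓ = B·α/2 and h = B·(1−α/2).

Percentile endpoints at ranks 2 and 48: θ*₍2₎ = 7.02, θ*₍48₎ = 8.41.
Basic interval reflects these around x̄:
  lower = 2 × 7.60 − 8.41 = 6.79
  upper = 2 × 7.60 − 7.02 = 8.18

(6.79, 8.18)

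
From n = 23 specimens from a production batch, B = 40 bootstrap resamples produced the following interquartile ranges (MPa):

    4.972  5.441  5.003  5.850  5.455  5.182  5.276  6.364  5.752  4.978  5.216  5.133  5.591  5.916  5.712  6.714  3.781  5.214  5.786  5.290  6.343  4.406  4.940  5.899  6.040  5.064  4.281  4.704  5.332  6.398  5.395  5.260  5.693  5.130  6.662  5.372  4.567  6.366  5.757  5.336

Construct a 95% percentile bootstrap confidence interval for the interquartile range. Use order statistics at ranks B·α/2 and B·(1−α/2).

(3.781, 6.662)

Sorted replicates: 3.781, 4.281, 4.406, 4.567, 4.704, 4.940, 4.972, 4.978, 5.003, 5.064, 5.130, 5.133, 5.182, 5.214, 5.216, 5.260, 5.276, 5.290, 5.332, 5.336, 5.372, 5.395, 5.441, 5.455, 5.591, 5.693, 5.712, 5.752, 5.757, 5.786, 5.850, 5.899, 5.916, 6.040, 6.343, 6.364, 6.366, 6.398, 6.662, 6.714
α = 0.05; lower rank = 40 × 0.025 = 1; upper rank = 40 × 0.975 = 39.
The 1st smallest replicate is 3.781; the 39th is 6.662.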